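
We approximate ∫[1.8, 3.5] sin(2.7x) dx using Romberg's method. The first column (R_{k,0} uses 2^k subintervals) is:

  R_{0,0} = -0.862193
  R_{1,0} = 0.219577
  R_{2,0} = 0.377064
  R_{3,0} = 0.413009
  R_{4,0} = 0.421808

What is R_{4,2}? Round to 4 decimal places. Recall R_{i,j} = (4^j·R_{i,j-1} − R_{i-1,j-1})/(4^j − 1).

R_{3,1} = 0.413009 + (0.413009 − 0.377064)/3 = 0.424991
R_{4,1} = 0.421808 + (0.421808 − 0.413009)/3 = 0.424741
R_{4,2} = 0.424741 + (0.424741 − 0.424991)/15 = 0.424724

0.4247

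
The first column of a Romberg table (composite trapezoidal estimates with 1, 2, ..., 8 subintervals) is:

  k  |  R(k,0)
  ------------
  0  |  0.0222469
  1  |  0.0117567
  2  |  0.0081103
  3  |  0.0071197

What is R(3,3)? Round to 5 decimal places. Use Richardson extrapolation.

0.00678

Richardson extrapolation on the trapezoidal column (denominator 4−1=3):
R(1,1) = (4·0.0117567 − 0.0222469) / 3 = 0.0082600
R(2,1) = (4·0.0081103 − 0.0117567) / 3 = 0.0068948
R(3,1) = (4·0.0071197 − 0.0081103) / 3 = 0.0067895
R(2,2) = 0.0068948 + (0.0068948 − 0.0082600)/15 = 0.0068038
R(3,2) = 0.0067895 + (0.0067895 − 0.0068948)/15 = 0.0067825
R(3,3) = (64·0.0067825 − 0.0068038) / 63 = 0.0067822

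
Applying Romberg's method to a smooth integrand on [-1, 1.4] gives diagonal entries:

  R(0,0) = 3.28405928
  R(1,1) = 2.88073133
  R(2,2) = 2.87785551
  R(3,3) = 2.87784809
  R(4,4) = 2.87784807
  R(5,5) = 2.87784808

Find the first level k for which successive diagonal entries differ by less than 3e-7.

|R(1,1) − R(0,0)| = 0.40332795 ≥ 3e-7
|R(2,2) − R(1,1)| = 0.00287582 ≥ 3e-7
|R(3,3) − R(2,2)| = 0.00000742 ≥ 3e-7
|R(4,4) − R(3,3)| = 0.00000002 < 3e-7

k = 4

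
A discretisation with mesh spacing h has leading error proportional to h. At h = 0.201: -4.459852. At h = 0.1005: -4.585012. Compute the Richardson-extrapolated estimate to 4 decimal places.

The leading error scales as h; refining by a factor of 2 reduces it by 2^1 = 2.
Extrapolated value = (2·A(h/2) − A(h)) / (2 − 1)
= (2·(-4.585012) − (-4.459852)) / 1
= -4.710172 / 1 = -4.710172

-4.7102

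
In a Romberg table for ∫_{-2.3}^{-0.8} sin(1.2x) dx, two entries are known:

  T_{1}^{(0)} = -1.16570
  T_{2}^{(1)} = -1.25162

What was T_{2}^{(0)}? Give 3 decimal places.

-1.230

From T_{2}^{(1)} = (4·T_{2}^{(0)} − T_{1}^{(0)})/3, solve for T_{2}^{(0)}:
4·T_{2}^{(0)} = 3·(-1.25162) + (-1.16570) = -4.92056
T_{2}^{(0)} = -1.23014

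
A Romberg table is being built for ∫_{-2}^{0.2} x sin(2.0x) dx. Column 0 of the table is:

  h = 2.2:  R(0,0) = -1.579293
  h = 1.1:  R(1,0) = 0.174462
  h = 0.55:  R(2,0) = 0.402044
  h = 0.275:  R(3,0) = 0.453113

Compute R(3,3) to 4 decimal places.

Richardson extrapolation on the trapezoidal column (denominator 4−1=3):
R(1,1) = (4·0.174462 − (-1.579293)) / 3 = 0.759047
R(2,1) = 0.402044 + (0.402044 − 0.174462)/3 = 0.477905
R(3,1) = 0.453113 + (0.453113 − 0.402044)/3 = 0.470136
R(2,2) = (16·0.477905 − 0.759047) / 15 = 0.459162
R(3,2) = (16·0.470136 − 0.477905) / 15 = 0.469618
R(3,3) = (64·0.469618 − 0.459162) / 63 = 0.469784

0.4698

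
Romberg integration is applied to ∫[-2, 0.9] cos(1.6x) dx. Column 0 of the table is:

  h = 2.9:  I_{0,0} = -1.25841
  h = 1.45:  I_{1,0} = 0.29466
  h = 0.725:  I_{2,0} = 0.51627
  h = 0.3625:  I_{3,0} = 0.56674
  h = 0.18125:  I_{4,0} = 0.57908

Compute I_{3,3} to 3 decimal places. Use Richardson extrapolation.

0.583

I_{1,1} = 0.29466 + (0.29466 − (-1.25841))/3 = 0.81235
I_{2,1} = 0.51627 + (0.51627 − 0.29466)/3 = 0.59014
I_{3,1} = 0.56674 + (0.56674 − 0.51627)/3 = 0.58356
I_{2,2} = (16·0.59014 − 0.81235) / 15 = 0.57533
I_{3,2} = (16·0.58356 − 0.59014) / 15 = 0.58312
I_{3,3} = 0.58312 + (0.58312 − 0.57533)/63 = 0.58324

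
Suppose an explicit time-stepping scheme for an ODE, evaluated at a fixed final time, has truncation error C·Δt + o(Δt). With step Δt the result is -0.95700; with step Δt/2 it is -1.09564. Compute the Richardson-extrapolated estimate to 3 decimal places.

-1.234

The leading error scales as Δt; refining by a factor of 2 reduces it by 2^1 = 2.
Extrapolated value = (2·A(Δt/2) − A(Δt)) / (2 − 1)
= (2·(-1.09564) − (-0.95700)) / 1
= -1.23428 / 1 = -1.23428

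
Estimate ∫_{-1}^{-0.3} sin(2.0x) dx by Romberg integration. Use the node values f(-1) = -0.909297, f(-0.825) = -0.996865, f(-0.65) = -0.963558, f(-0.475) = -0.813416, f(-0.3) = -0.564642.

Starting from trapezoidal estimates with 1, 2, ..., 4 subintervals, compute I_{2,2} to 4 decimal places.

I_{0,0} (trapezoid, 1 panel, h=0.7000): -0.515879
I_{1,0} (trapezoid, 2 panels, h=0.3500): -0.595185
I_{2,0} (trapezoid, 4 panels, h=0.1750): -0.614391
I_{1,1} = -0.595185 + (-0.595185 − (-0.515879))/3 = -0.621620
I_{2,1} = -0.614391 + (-0.614391 − (-0.595185))/3 = -0.620793
I_{2,2} = -0.620793 + (-0.620793 − (-0.621620))/15 = -0.620738

-0.6207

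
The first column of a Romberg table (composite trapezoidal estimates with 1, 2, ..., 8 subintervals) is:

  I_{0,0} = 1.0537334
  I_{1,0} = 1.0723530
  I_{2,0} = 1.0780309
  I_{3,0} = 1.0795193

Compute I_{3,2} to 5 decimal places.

Richardson extrapolation on the trapezoidal column (denominator 4−1=3):
I_{2,1} = (4·1.0780309 − 1.0723530) / 3 = 1.0799235
I_{3,1} = 1.0795193 + (1.0795193 − 1.0780309)/3 = 1.0800154
I_{3,2} = (16·1.0800154 − 1.0799235) / 15 = 1.0800215

1.08002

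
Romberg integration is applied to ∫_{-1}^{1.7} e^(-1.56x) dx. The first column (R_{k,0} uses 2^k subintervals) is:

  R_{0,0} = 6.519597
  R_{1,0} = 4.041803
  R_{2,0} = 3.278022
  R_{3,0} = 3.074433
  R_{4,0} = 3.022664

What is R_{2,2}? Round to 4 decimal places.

3.0106

Richardson extrapolation on the trapezoidal column (denominator 4−1=3):
R_{1,1} = (4·4.041803 − 6.519597) / 3 = 3.215872
R_{2,1} = 3.278022 + (3.278022 − 4.041803)/3 = 3.023428
R_{2,2} = (16·3.023428 − 3.215872) / 15 = 3.010598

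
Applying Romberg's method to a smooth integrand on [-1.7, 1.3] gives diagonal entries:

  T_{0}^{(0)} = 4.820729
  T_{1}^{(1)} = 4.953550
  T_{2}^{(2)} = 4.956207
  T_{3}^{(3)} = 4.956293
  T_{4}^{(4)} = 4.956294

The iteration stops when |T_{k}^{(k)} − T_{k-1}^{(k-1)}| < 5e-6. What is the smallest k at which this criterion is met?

k = 4

|T_{1}^{(1)} − T_{0}^{(0)}| = 0.132821 ≥ 5e-6
|T_{2}^{(2)} − T_{1}^{(1)}| = 0.002657 ≥ 5e-6
|T_{3}^{(3)} − T_{2}^{(2)}| = 0.000086 ≥ 5e-6
|T_{4}^{(4)} − T_{3}^{(3)}| = 0.000001 < 5e-6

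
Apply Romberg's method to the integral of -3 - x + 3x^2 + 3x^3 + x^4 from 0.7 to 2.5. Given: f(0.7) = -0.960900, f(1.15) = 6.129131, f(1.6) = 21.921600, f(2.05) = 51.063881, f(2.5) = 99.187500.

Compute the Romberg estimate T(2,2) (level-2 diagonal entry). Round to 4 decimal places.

T(0,0) (trapezoid, 1 panel, h=1.8000): 88.403940
T(1,0) (trapezoid, 2 panels, h=0.9000): 63.931410
T(2,0) (trapezoid, 4 panels, h=0.4500): 57.702560
T(1,1) = 63.931410 + (63.931410 − 88.403940)/3 = 55.773900
T(2,1) = 57.702560 + (57.702560 − 63.931410)/3 = 55.626277
T(2,2) = 55.626277 + (55.626277 − 55.773900)/15 = 55.616435

55.6164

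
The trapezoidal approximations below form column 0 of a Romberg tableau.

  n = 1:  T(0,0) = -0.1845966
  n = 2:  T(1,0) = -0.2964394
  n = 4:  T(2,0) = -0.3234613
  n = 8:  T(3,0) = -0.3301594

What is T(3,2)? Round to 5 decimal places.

Richardson extrapolation on the trapezoidal column (denominator 4−1=3):
T(2,1) = (4·(-0.3234613) − (-0.2964394)) / 3 = -0.3324686
T(3,1) = (4·(-0.3301594) − (-0.3234613)) / 3 = -0.3323921
T(3,2) = (16·(-0.3323921) − (-0.3324686)) / 15 = -0.3323870
(Column j=1 coincides with Simpson's rule on the same nodes.)

-0.33239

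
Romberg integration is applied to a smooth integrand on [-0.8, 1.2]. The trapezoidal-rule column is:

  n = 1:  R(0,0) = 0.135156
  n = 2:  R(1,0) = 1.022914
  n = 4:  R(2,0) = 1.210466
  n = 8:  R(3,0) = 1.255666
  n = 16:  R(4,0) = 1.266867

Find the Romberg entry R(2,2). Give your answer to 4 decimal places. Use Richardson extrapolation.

R(1,1) = (4·1.022914 − 0.135156) / 3 = 1.318833
R(2,1) = (4·1.210466 − 1.022914) / 3 = 1.272983
R(2,2) = 1.272983 + (1.272983 − 1.318833)/15 = 1.269926

1.2699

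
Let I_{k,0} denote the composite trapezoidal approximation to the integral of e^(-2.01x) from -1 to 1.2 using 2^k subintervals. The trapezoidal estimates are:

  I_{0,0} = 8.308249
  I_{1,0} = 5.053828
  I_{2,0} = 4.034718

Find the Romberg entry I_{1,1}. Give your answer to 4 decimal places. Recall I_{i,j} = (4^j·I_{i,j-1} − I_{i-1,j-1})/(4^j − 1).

3.9690

Richardson extrapolation on the trapezoidal column (denominator 4−1=3):
I_{1,1} = (4·5.053828 − 8.308249) / 3 = 3.969021
(Column j=1 coincides with Simpson's rule on the same nodes.)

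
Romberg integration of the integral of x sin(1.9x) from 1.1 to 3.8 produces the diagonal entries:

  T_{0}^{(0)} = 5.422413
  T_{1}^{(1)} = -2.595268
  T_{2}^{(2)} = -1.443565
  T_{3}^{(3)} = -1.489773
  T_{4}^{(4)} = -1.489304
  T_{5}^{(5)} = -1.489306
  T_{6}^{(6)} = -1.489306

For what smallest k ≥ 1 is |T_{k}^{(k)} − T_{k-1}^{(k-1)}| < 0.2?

|T_{1}^{(1)} − T_{0}^{(0)}| = 8.017681 ≥ 0.2
|T_{2}^{(2)} − T_{1}^{(1)}| = 1.151703 ≥ 0.2
|T_{3}^{(3)} − T_{2}^{(2)}| = 0.046208 < 0.2

k = 3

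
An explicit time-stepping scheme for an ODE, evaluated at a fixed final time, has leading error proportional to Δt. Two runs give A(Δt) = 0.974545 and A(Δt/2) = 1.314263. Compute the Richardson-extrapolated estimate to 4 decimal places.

The leading error scales as Δt; refining by a factor of 2 reduces it by 2^1 = 2.
Extrapolated value = (2·A(Δt/2) − A(Δt)) / (2 − 1)
= (2·1.314263 − 0.974545) / 1
= 1.653981 / 1 = 1.653981

1.6540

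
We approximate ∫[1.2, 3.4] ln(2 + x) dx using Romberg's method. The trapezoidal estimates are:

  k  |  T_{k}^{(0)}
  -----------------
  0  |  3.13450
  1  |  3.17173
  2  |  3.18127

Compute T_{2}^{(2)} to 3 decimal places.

T_{1}^{(1)} = (4·3.17173 − 3.13450) / 3 = 3.18414
T_{2}^{(1)} = (4·3.18127 − 3.17173) / 3 = 3.18445
T_{2}^{(2)} = (16·3.18445 − 3.18414) / 15 = 3.18447

3.184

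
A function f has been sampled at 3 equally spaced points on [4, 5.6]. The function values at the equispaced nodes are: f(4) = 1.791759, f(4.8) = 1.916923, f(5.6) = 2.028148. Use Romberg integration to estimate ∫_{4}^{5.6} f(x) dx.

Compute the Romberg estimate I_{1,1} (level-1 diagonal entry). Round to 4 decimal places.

3.0634

I_{0,0} (trapezoid, 1 panel, h=1.6000): 3.055926
I_{1,0} (trapezoid, 2 panels, h=0.8000): 3.061501
I_{1,1} = 3.061501 + (3.061501 − 3.055926)/3 = 3.063359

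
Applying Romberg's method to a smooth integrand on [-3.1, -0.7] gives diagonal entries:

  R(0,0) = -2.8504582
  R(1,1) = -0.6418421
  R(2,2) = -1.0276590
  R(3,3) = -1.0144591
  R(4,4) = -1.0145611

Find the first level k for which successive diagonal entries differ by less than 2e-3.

k = 4

|R(1,1) − R(0,0)| = 2.2086161 ≥ 2e-3
|R(2,2) − R(1,1)| = 0.3858169 ≥ 2e-3
|R(3,3) − R(2,2)| = 0.0131999 ≥ 2e-3
|R(4,4) − R(3,3)| = 0.0001020 < 2e-3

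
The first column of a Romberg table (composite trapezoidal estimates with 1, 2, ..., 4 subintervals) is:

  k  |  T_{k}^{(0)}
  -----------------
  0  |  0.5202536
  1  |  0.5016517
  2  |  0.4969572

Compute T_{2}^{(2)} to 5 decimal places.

Richardson extrapolation on the trapezoidal column (denominator 4−1=3):
T_{1}^{(1)} = (4·0.5016517 − 0.5202536) / 3 = 0.4954511
T_{2}^{(1)} = 0.4969572 + (0.4969572 − 0.5016517)/3 = 0.4953924
T_{2}^{(2)} = (16·0.4953924 − 0.4954511) / 15 = 0.4953885

0.49539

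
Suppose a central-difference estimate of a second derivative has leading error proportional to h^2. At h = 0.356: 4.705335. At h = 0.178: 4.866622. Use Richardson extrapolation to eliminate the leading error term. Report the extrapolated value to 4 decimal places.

4.9204

The leading error scales as h^2; refining by a factor of 2 reduces it by 2^2 = 4.
Extrapolated value = (4·A(h/2) − A(h)) / (4 − 1)
= (4·4.866622 − 4.705335) / 3
= 14.761153 / 3 = 4.920384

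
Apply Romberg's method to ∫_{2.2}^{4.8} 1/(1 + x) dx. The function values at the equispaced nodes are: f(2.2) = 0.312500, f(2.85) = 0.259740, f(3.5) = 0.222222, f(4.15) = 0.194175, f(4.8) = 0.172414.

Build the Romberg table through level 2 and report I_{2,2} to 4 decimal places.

0.5947

I_{0,0} (trapezoid, 1 panel, h=2.6000): 0.630388
I_{1,0} (trapezoid, 2 panels, h=1.3000): 0.604083
I_{2,0} (trapezoid, 4 panels, h=0.6500): 0.597086
I_{1,1} = 0.604083 + (0.604083 − 0.630388)/3 = 0.595315
I_{2,1} = 0.597086 + (0.597086 − 0.604083)/3 = 0.594754
I_{2,2} = 0.594754 + (0.594754 − 0.595315)/15 = 0.594717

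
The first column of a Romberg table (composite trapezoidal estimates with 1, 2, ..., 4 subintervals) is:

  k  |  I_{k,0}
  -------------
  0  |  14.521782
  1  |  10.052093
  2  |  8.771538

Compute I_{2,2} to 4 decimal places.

8.3302

I_{1,1} = (4·10.052093 − 14.521782) / 3 = 8.562197
I_{2,1} = (4·8.771538 − 10.052093) / 3 = 8.344686
I_{2,2} = 8.344686 + (8.344686 − 8.562197)/15 = 8.330185
(Column j=1 coincides with Simpson's rule on the same nodes.)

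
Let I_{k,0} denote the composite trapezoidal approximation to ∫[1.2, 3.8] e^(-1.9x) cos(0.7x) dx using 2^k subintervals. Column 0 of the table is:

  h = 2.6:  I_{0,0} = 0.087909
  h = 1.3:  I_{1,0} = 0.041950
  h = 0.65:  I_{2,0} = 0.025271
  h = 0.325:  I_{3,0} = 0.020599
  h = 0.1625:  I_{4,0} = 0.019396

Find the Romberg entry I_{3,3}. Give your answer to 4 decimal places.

0.0190

Richardson extrapolation on the trapezoidal column (denominator 4−1=3):
I_{1,1} = (4·0.041950 − 0.087909) / 3 = 0.026630
I_{2,1} = 0.025271 + (0.025271 − 0.041950)/3 = 0.019711
I_{3,1} = 0.020599 + (0.020599 − 0.025271)/3 = 0.019042
I_{2,2} = 0.019711 + (0.019711 − 0.026630)/15 = 0.019250
I_{3,2} = 0.019042 + (0.019042 − 0.019711)/15 = 0.018997
I_{3,3} = 0.018997 + (0.018997 − 0.019250)/63 = 0.018993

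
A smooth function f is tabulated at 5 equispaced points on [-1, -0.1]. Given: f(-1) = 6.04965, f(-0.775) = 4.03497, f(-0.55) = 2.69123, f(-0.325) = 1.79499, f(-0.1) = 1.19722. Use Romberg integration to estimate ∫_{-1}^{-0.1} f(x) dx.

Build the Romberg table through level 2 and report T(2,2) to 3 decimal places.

2.696

T(0,0) (trapezoid, 1 panel, h=0.9000): 3.26109
T(1,0) (trapezoid, 2 panels, h=0.4500): 2.84160
T(2,0) (trapezoid, 4 panels, h=0.2250): 2.73254
T(1,1) = 2.84160 + (2.84160 − 3.26109)/3 = 2.70177
T(2,1) = 2.73254 + (2.73254 − 2.84160)/3 = 2.69619
T(2,2) = 2.69619 + (2.69619 − 2.70177)/15 = 2.69582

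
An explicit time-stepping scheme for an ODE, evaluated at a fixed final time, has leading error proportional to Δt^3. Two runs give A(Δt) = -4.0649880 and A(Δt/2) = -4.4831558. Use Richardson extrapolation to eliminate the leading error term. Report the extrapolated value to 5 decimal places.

-4.54289

The leading error scales as Δt^3; refining by a factor of 2 reduces it by 2^3 = 8.
Extrapolated value = (8·A(Δt/2) − A(Δt)) / (8 − 1)
= (8·(-4.4831558) − (-4.0649880)) / 7
= -31.8002584 / 7 = -4.5428941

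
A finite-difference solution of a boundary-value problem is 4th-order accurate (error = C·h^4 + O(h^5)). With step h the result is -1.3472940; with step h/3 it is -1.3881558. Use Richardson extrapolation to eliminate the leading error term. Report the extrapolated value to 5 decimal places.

-1.38867

The leading error scales as h^4; refining by a factor of 3 reduces it by 3^4 = 81.
Extrapolated value = (81·A(h/3) − A(h)) / (81 − 1)
= (81·(-1.3881558) − (-1.3472940)) / 80
= -111.0933258 / 80 = -1.3886666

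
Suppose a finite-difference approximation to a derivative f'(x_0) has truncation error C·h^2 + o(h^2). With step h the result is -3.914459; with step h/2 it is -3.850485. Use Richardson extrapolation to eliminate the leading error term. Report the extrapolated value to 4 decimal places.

-3.8292

The leading error scales as h^2; refining by a factor of 2 reduces it by 2^2 = 4.
Extrapolated value = (4·A(h/2) − A(h)) / (4 − 1)
= (4·(-3.850485) − (-3.914459)) / 3
= -11.487481 / 3 = -3.829160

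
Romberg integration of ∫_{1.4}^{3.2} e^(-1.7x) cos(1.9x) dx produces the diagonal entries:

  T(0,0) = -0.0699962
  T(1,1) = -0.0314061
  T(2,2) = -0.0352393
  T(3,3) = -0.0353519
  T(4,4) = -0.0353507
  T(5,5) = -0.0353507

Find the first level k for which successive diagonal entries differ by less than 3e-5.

k = 4

|T(1,1) − T(0,0)| = 0.0385901 ≥ 3e-5
|T(2,2) − T(1,1)| = 0.0038332 ≥ 3e-5
|T(3,3) − T(2,2)| = 0.0001126 ≥ 3e-5
|T(4,4) − T(3,3)| = 0.0000012 < 3e-5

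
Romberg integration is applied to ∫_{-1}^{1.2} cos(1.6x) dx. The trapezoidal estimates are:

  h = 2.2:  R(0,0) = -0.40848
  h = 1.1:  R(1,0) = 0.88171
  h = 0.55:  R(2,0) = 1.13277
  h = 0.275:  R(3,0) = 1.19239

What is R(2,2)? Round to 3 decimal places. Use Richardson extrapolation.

1.210

Richardson extrapolation on the trapezoidal column (denominator 4−1=3):
R(1,1) = 0.88171 + (0.88171 − (-0.40848))/3 = 1.31177
R(2,1) = 1.13277 + (1.13277 − 0.88171)/3 = 1.21646
R(2,2) = 1.21646 + (1.21646 − 1.31177)/15 = 1.21011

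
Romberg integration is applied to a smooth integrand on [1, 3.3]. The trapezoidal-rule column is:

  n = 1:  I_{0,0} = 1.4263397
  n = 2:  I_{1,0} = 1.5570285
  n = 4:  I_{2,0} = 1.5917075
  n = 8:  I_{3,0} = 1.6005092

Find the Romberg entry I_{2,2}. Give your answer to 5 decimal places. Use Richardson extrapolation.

Richardson extrapolation on the trapezoidal column (denominator 4−1=3):
I_{1,1} = (4·1.5570285 − 1.4263397) / 3 = 1.6005914
I_{2,1} = (4·1.5917075 − 1.5570285) / 3 = 1.6032672
I_{2,2} = (16·1.6032672 − 1.6005914) / 15 = 1.6034456

1.60345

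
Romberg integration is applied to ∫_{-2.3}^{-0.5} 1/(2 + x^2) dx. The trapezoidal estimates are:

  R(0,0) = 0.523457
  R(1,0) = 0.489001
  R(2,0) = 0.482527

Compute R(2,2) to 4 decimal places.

0.4806

Richardson extrapolation on the trapezoidal column (denominator 4−1=3):
R(1,1) = 0.489001 + (0.489001 − 0.523457)/3 = 0.477516
R(2,1) = 0.482527 + (0.482527 − 0.489001)/3 = 0.480369
R(2,2) = 0.480369 + (0.480369 − 0.477516)/15 = 0.480559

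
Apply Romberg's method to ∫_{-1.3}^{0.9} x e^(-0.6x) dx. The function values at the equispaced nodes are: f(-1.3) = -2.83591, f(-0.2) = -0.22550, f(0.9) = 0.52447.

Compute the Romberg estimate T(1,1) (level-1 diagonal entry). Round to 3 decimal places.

T(0,0) (trapezoid, 1 panel, h=2.2000): -2.54258
T(1,0) (trapezoid, 2 panels, h=1.1000): -1.51934
T(1,1) = -1.51934 + (-1.51934 − (-2.54258))/3 = -1.17826

-1.178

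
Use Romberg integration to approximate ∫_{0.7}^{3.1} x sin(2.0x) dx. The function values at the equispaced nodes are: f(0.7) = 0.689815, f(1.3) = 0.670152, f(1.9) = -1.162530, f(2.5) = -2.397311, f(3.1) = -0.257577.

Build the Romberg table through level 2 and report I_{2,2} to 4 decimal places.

-1.7652

I_{0,0} (trapezoid, 1 panel, h=2.4000): 0.518686
I_{1,0} (trapezoid, 2 panels, h=1.2000): -1.135693
I_{2,0} (trapezoid, 4 panels, h=0.6000): -1.604142
I_{1,1} = -1.135693 + (-1.135693 − 0.518686)/3 = -1.687153
I_{2,1} = -1.604142 + (-1.604142 − (-1.135693))/3 = -1.760292
I_{2,2} = -1.760292 + (-1.760292 − (-1.687153))/15 = -1.765168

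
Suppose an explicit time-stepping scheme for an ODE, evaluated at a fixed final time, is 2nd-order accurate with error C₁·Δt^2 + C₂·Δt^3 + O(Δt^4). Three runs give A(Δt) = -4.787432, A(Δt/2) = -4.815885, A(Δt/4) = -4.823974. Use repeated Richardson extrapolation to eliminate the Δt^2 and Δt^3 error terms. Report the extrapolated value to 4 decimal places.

First eliminate the Δt^2 term (factor 2^2 = 4):
  B₁ = (4·(-4.815885) − (-4.787432))/3 = -4.825369
  B₂ = (4·(-4.823974) − (-4.815885))/3 = -4.826670
Then eliminate the Δt^3 term (factor 2^3 = 8):
  (8·(-4.826670) − (-4.825369))/7 = -4.826856

-4.8269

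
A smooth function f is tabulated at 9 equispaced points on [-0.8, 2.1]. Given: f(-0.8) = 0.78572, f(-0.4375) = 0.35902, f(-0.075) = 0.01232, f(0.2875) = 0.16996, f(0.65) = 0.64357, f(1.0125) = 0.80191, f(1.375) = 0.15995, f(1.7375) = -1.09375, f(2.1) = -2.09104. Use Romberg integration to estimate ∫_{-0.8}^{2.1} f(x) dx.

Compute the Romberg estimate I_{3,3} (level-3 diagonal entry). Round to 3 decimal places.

0.154

I_{0,0} (trapezoid, 1 panel, h=2.9000): -1.89271
I_{1,0} (trapezoid, 2 panels, h=1.4500): -0.01318
I_{2,0} (trapezoid, 4 panels, h=0.7250): 0.11831
I_{3,0} (trapezoid, 8 panels, h=0.3625): 0.14512
I_{1,1} = -0.01318 + (-0.01318 − (-1.89271))/3 = 0.61333
I_{2,1} = 0.11831 + (0.11831 − (-0.01318))/3 = 0.16214
I_{3,1} = 0.14512 + (0.14512 − 0.11831)/3 = 0.15406
I_{2,2} = 0.16214 + (0.16214 − 0.61333)/15 = 0.13206
I_{3,2} = 0.15406 + (0.15406 − 0.16214)/15 = 0.15352
I_{3,3} = 0.15352 + (0.15352 − 0.13206)/63 = 0.15386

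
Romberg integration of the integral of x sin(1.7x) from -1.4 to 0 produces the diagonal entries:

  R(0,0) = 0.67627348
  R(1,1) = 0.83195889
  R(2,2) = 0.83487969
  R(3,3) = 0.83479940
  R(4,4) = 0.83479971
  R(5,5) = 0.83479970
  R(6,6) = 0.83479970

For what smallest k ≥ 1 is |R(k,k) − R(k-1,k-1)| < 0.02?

k = 2

|R(1,1) − R(0,0)| = 0.15568541 ≥ 0.02
|R(2,2) − R(1,1)| = 0.00292080 < 0.02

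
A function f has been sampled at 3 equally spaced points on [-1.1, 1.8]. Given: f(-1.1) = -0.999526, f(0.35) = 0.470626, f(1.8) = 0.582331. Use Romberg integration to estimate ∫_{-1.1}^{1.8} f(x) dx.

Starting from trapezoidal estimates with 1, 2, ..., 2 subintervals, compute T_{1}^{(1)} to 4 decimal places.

0.7082

T_{0}^{(0)} (trapezoid, 1 panel, h=2.9000): -0.604933
T_{1}^{(0)} (trapezoid, 2 panels, h=1.4500): 0.379941
T_{1}^{(1)} = 0.379941 + (0.379941 − (-0.604933))/3 = 0.708232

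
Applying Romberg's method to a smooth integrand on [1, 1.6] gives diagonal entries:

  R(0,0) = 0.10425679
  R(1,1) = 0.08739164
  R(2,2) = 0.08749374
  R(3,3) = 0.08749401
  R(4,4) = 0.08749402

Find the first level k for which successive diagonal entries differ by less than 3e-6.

|R(1,1) − R(0,0)| = 0.01686515 ≥ 3e-6
|R(2,2) − R(1,1)| = 0.00010210 ≥ 3e-6
|R(3,3) − R(2,2)| = 0.00000027 < 3e-6

k = 3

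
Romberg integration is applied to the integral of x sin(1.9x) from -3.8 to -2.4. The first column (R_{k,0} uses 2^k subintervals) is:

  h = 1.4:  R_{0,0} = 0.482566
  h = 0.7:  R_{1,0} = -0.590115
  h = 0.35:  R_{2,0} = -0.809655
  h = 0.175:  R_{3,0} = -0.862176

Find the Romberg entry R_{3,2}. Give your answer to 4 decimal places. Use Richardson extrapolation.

R_{2,1} = (4·(-0.809655) − (-0.590115)) / 3 = -0.882835
R_{3,1} = (4·(-0.862176) − (-0.809655)) / 3 = -0.879683
R_{3,2} = (16·(-0.879683) − (-0.882835)) / 15 = -0.879473

-0.8795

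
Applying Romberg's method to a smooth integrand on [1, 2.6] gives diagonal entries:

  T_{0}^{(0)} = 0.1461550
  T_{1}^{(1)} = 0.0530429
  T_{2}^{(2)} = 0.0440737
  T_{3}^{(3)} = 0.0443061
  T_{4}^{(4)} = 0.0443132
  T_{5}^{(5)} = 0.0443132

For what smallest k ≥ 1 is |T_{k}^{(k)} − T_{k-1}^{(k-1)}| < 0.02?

k = 2

|T_{1}^{(1)} − T_{0}^{(0)}| = 0.0931121 ≥ 0.02
|T_{2}^{(2)} − T_{1}^{(1)}| = 0.0089692 < 0.02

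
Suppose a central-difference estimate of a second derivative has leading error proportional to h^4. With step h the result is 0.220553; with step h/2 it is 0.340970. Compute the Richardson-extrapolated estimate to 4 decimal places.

The leading error scales as h^4; refining by a factor of 2 reduces it by 2^4 = 16.
Extrapolated value = (16·A(h/2) − A(h)) / (16 − 1)
= (16·0.340970 − 0.220553) / 15
= 5.234967 / 15 = 0.348998

0.3490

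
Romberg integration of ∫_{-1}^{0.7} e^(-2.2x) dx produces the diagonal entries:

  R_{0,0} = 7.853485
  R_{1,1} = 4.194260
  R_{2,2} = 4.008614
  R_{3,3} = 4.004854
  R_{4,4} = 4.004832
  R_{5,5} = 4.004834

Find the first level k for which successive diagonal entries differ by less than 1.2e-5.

k = 5

|R_{1,1} − R_{0,0}| = 3.659225 ≥ 1.2e-5
|R_{2,2} − R_{1,1}| = 0.185646 ≥ 1.2e-5
|R_{3,3} − R_{2,2}| = 0.003760 ≥ 1.2e-5
|R_{4,4} − R_{3,3}| = 0.000022 ≥ 1.2e-5
|R_{5,5} − R_{4,4}| = 0.000002 < 1.2e-5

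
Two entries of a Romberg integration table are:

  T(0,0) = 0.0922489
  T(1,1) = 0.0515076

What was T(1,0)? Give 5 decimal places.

From T(1,1) = (4·T(1,0) − T(0,0))/3, solve for T(1,0):
4·T(1,0) = 3·0.0515076 + 0.0922489 = 0.2467717
T(1,0) = 0.0616929

0.06169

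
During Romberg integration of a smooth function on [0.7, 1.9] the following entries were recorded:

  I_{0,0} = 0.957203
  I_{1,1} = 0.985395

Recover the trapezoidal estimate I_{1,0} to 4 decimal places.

0.9783

From I_{1,1} = (4·I_{1,0} − I_{0,0})/3, solve for I_{1,0}:
4·I_{1,0} = 3·0.985395 + 0.957203 = 3.913388
I_{1,0} = 0.978347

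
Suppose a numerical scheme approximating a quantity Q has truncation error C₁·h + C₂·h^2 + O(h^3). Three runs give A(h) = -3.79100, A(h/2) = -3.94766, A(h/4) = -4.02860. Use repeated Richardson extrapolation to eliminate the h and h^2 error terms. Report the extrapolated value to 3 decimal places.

-4.111

First eliminate the h term (factor 2^1 = 2):
  B₁ = (2·(-3.94766) − (-3.79100))/1 = -4.10432
  B₂ = (2·(-4.02860) − (-3.94766))/1 = -4.10954
Then eliminate the h^2 term (factor 2^2 = 4):
  (4·(-4.10954) − (-4.10432))/3 = -4.11128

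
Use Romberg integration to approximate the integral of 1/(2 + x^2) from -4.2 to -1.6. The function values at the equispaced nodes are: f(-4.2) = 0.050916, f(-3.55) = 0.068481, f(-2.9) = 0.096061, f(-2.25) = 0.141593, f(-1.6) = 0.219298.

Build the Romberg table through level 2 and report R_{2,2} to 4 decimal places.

R_{0,0} (trapezoid, 1 panel, h=2.6000): 0.351278
R_{1,0} (trapezoid, 2 panels, h=1.3000): 0.300518
R_{2,0} (trapezoid, 4 panels, h=0.6500): 0.286807
R_{1,1} = 0.300518 + (0.300518 − 0.351278)/3 = 0.283598
R_{2,1} = 0.286807 + (0.286807 − 0.300518)/3 = 0.282237
R_{2,2} = 0.282237 + (0.282237 − 0.283598)/15 = 0.282146

0.2821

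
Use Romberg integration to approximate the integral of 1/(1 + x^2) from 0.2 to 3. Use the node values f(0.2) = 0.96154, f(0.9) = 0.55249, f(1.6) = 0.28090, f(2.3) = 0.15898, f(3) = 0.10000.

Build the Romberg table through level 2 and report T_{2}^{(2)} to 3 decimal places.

T_{0}^{(0)} (trapezoid, 1 panel, h=2.8000): 1.48616
T_{1}^{(0)} (trapezoid, 2 panels, h=1.4000): 1.13634
T_{2}^{(0)} (trapezoid, 4 panels, h=0.7000): 1.06620
T_{1}^{(1)} = 1.13634 + (1.13634 − 1.48616)/3 = 1.01973
T_{2}^{(1)} = 1.06620 + (1.06620 − 1.13634)/3 = 1.04282
T_{2}^{(2)} = 1.04282 + (1.04282 − 1.01973)/15 = 1.04436

1.044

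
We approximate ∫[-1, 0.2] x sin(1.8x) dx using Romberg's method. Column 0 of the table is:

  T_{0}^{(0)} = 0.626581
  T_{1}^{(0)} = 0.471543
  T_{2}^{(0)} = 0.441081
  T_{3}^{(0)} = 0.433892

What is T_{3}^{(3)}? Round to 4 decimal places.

Richardson extrapolation on the trapezoidal column (denominator 4−1=3):
T_{1}^{(1)} = 0.471543 + (0.471543 − 0.626581)/3 = 0.419864
T_{2}^{(1)} = (4·0.441081 − 0.471543) / 3 = 0.430927
T_{3}^{(1)} = (4·0.433892 − 0.441081) / 3 = 0.431496
T_{2}^{(2)} = 0.430927 + (0.430927 − 0.419864)/15 = 0.431665
T_{3}^{(2)} = 0.431496 + (0.431496 − 0.430927)/15 = 0.431534
T_{3}^{(3)} = 0.431534 + (0.431534 − 0.431665)/63 = 0.431532
(Column j=1 coincides with Simpson's rule on the same nodes.)

0.4315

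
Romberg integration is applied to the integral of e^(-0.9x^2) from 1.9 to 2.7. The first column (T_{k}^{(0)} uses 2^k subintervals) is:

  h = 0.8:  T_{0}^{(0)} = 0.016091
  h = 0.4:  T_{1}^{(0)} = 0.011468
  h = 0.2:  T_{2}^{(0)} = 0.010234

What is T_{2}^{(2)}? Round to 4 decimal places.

Richardson extrapolation on the trapezoidal column (denominator 4−1=3):
T_{1}^{(1)} = (4·0.011468 − 0.016091) / 3 = 0.009927
T_{2}^{(1)} = 0.010234 + (0.010234 − 0.011468)/3 = 0.009823
T_{2}^{(2)} = 0.009823 + (0.009823 − 0.009927)/15 = 0.009816

0.0098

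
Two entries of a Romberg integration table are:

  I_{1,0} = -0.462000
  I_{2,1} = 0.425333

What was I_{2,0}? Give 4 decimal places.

From I_{2,1} = (4·I_{2,0} − I_{1,0})/3, solve for I_{2,0}:
4·I_{2,0} = 3·0.425333 + (-0.462000) = 0.813999
I_{2,0} = 0.203500

0.2035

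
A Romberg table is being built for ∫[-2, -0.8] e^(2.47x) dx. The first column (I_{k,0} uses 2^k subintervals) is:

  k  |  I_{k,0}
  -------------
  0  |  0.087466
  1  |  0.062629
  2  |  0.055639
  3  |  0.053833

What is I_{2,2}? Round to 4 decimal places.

0.0532

Richardson extrapolation on the trapezoidal column (denominator 4−1=3):
I_{1,1} = (4·0.062629 − 0.087466) / 3 = 0.054350
I_{2,1} = 0.055639 + (0.055639 − 0.062629)/3 = 0.053309
I_{2,2} = 0.053309 + (0.053309 − 0.054350)/15 = 0.053240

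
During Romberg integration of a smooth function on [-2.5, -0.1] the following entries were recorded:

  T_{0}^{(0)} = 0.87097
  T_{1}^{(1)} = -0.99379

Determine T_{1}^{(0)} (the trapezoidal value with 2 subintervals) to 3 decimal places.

From T_{1}^{(1)} = (4·T_{1}^{(0)} − T_{0}^{(0)})/3, solve for T_{1}^{(0)}:
4·T_{1}^{(0)} = 3·(-0.99379) + 0.87097 = -2.11040
T_{1}^{(0)} = -0.52760

-0.528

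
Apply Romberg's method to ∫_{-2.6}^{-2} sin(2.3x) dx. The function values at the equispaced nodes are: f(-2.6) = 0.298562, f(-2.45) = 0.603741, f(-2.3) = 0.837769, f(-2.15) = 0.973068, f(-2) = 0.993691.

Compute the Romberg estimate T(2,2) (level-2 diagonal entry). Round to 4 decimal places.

T(0,0) (trapezoid, 1 panel, h=0.6000): 0.387676
T(1,0) (trapezoid, 2 panels, h=0.3000): 0.445169
T(2,0) (trapezoid, 4 panels, h=0.1500): 0.459106
T(1,1) = 0.445169 + (0.445169 − 0.387676)/3 = 0.464333
T(2,1) = 0.459106 + (0.459106 − 0.445169)/3 = 0.463752
T(2,2) = 0.463752 + (0.463752 − 0.464333)/15 = 0.463713

0.4637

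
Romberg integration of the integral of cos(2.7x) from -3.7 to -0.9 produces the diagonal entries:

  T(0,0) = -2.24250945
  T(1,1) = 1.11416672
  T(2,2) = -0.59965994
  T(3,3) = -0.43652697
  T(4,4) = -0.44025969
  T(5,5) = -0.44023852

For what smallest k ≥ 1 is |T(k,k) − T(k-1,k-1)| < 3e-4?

|T(1,1) − T(0,0)| = 3.35667617 ≥ 3e-4
|T(2,2) − T(1,1)| = 1.71382666 ≥ 3e-4
|T(3,3) − T(2,2)| = 0.16313297 ≥ 3e-4
|T(4,4) − T(3,3)| = 0.00373272 ≥ 3e-4
|T(5,5) − T(4,4)| = 0.00002117 < 3e-4

k = 5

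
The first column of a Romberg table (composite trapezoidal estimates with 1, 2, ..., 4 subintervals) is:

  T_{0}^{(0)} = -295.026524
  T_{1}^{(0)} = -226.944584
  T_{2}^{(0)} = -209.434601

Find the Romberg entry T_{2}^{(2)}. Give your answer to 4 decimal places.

T_{1}^{(1)} = (4·(-226.944584) − (-295.026524)) / 3 = -204.250604
T_{2}^{(1)} = -209.434601 + (-209.434601 − (-226.944584))/3 = -203.597940
T_{2}^{(2)} = (16·(-203.597940) − (-204.250604)) / 15 = -203.554429

-203.5544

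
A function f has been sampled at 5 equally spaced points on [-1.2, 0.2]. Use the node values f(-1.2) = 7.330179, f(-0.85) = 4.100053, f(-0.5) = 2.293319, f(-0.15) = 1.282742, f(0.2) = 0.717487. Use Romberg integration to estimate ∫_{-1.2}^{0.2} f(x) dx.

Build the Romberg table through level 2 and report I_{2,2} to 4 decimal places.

3.9838

I_{0,0} (trapezoid, 1 panel, h=1.4000): 5.633366
I_{1,0} (trapezoid, 2 panels, h=0.7000): 4.422006
I_{2,0} (trapezoid, 4 panels, h=0.3500): 4.094981
I_{1,1} = 4.422006 + (4.422006 − 5.633366)/3 = 4.018219
I_{2,1} = 4.094981 + (4.094981 − 4.422006)/3 = 3.985973
I_{2,2} = 3.985973 + (3.985973 − 4.018219)/15 = 3.983823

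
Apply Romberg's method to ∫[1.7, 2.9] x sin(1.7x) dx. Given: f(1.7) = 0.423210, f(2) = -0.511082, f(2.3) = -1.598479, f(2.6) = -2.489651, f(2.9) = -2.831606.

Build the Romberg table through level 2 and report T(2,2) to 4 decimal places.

-1.7609

T(0,0) (trapezoid, 1 panel, h=1.2000): -1.445038
T(1,0) (trapezoid, 2 panels, h=0.6000): -1.681606
T(2,0) (trapezoid, 4 panels, h=0.3000): -1.741023
T(1,1) = -1.681606 + (-1.681606 − (-1.445038))/3 = -1.760462
T(2,1) = -1.741023 + (-1.741023 − (-1.681606))/3 = -1.760829
T(2,2) = -1.760829 + (-1.760829 − (-1.760462))/15 = -1.760853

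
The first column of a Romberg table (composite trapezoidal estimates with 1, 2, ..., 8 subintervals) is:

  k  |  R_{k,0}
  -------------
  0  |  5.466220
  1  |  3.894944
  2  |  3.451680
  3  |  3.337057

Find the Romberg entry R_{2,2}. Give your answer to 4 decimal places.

Richardson extrapolation on the trapezoidal column (denominator 4−1=3):
R_{1,1} = (4·3.894944 − 5.466220) / 3 = 3.371185
R_{2,1} = (4·3.451680 − 3.894944) / 3 = 3.303925
R_{2,2} = (16·3.303925 − 3.371185) / 15 = 3.299441

3.2994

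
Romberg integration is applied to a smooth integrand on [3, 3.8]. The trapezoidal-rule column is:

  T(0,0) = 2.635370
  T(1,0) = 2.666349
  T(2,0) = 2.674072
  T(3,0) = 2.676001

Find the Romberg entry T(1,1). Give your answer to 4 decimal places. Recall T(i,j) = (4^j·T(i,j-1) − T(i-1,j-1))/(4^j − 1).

Richardson extrapolation on the trapezoidal column (denominator 4−1=3):
T(1,1) = 2.666349 + (2.666349 − 2.635370)/3 = 2.676675

2.6767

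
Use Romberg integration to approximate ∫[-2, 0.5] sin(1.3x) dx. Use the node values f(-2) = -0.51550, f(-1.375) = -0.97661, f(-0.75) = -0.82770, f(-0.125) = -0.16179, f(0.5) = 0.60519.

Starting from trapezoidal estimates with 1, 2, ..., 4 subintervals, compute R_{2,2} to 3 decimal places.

R_{0,0} (trapezoid, 1 panel, h=2.5000): 0.11211
R_{1,0} (trapezoid, 2 panels, h=1.2500): -0.97857
R_{2,0} (trapezoid, 4 panels, h=0.6250): -1.20078
R_{1,1} = -0.97857 + (-0.97857 − 0.11211)/3 = -1.34213
R_{2,1} = -1.20078 + (-1.20078 − (-0.97857))/3 = -1.27485
R_{2,2} = -1.27485 + (-1.27485 − (-1.34213))/15 = -1.27036

-1.270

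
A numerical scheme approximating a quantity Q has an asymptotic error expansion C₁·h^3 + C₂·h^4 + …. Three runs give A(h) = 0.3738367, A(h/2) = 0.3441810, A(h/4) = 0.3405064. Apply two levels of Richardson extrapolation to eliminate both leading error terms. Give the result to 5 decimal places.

First eliminate the h^3 term (factor 2^3 = 8):
  B₁ = (8·0.3441810 − 0.3738367)/7 = 0.3399445
  B₂ = (8·0.3405064 − 0.3441810)/7 = 0.3399815
Then eliminate the h^4 term (factor 2^4 = 16):
  (16·0.3399815 − 0.3399445)/15 = 0.3399840

0.33998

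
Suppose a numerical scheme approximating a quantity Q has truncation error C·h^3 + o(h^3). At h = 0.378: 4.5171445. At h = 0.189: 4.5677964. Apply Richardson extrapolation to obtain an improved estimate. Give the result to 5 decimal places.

The leading error scales as h^3; refining by a factor of 2 reduces it by 2^3 = 8.
Extrapolated value = (8·A(h/2) − A(h)) / (8 − 1)
= (8·4.5677964 − 4.5171445) / 7
= 32.0252267 / 7 = 4.5750324

4.57503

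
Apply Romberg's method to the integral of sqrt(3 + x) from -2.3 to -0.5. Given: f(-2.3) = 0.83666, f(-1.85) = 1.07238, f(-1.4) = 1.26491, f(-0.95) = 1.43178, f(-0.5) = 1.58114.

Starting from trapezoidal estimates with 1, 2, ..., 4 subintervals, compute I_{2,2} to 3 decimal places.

2.245

I_{0,0} (trapezoid, 1 panel, h=1.8000): 2.17602
I_{1,0} (trapezoid, 2 panels, h=0.9000): 2.22643
I_{2,0} (trapezoid, 4 panels, h=0.4500): 2.24009
I_{1,1} = 2.22643 + (2.22643 − 2.17602)/3 = 2.24323
I_{2,1} = 2.24009 + (2.24009 − 2.22643)/3 = 2.24464
I_{2,2} = 2.24464 + (2.24464 − 2.24323)/15 = 2.24473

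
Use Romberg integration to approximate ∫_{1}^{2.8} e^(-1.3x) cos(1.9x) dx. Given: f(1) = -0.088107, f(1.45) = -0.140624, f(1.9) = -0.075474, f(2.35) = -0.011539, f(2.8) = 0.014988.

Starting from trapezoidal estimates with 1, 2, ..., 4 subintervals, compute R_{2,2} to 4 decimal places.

R_{0,0} (trapezoid, 1 panel, h=1.8000): -0.065807
R_{1,0} (trapezoid, 2 panels, h=0.9000): -0.100830
R_{2,0} (trapezoid, 4 panels, h=0.4500): -0.118888
R_{1,1} = -0.100830 + (-0.100830 − (-0.065807))/3 = -0.112504
R_{2,1} = -0.118888 + (-0.118888 − (-0.100830))/3 = -0.124907
R_{2,2} = -0.124907 + (-0.124907 − (-0.112504))/15 = -0.125734

-0.1257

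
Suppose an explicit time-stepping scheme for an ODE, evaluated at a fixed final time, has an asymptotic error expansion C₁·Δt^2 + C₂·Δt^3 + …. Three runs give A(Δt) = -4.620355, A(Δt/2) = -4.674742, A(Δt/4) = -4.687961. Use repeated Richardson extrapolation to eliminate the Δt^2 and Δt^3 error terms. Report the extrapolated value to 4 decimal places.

-4.6923

First eliminate the Δt^2 term (factor 2^2 = 4):
  B₁ = (4·(-4.674742) − (-4.620355))/3 = -4.692871
  B₂ = (4·(-4.687961) − (-4.674742))/3 = -4.692367
Then eliminate the Δt^3 term (factor 2^3 = 8):
  (8·(-4.692367) − (-4.692871))/7 = -4.692295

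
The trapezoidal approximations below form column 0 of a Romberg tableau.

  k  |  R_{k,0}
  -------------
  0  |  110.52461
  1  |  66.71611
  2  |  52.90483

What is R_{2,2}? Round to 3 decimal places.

48.047

Richardson extrapolation on the trapezoidal column (denominator 4−1=3):
R_{1,1} = (4·66.71611 − 110.52461) / 3 = 52.11328
R_{2,1} = 52.90483 + (52.90483 − 66.71611)/3 = 48.30107
R_{2,2} = (16·48.30107 − 52.11328) / 15 = 48.04692
(Column j=1 coincides with Simpson's rule on the same nodes.)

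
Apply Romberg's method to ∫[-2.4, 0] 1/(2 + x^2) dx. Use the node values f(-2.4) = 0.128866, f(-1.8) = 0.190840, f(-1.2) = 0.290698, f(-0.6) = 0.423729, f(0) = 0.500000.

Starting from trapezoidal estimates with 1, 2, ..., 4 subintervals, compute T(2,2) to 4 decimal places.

T(0,0) (trapezoid, 1 panel, h=2.4000): 0.754639
T(1,0) (trapezoid, 2 panels, h=1.2000): 0.726157
T(2,0) (trapezoid, 4 panels, h=0.6000): 0.731820
T(1,1) = 0.726157 + (0.726157 − 0.754639)/3 = 0.716663
T(2,1) = 0.731820 + (0.731820 − 0.726157)/3 = 0.733708
T(2,2) = 0.733708 + (0.733708 − 0.716663)/15 = 0.734844

0.7348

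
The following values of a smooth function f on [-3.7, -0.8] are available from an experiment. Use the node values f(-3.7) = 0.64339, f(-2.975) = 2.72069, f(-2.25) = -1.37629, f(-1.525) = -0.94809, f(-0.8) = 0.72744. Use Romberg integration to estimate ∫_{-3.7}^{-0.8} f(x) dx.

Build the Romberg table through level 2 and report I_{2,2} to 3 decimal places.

1.605

I_{0,0} (trapezoid, 1 panel, h=2.9000): 1.98770
I_{1,0} (trapezoid, 2 panels, h=1.4500): -1.00177
I_{2,0} (trapezoid, 4 panels, h=0.7250): 0.78425
I_{1,1} = -1.00177 + (-1.00177 − 1.98770)/3 = -1.99826
I_{2,1} = 0.78425 + (0.78425 − (-1.00177))/3 = 1.37959
I_{2,2} = 1.37959 + (1.37959 − (-1.99826))/15 = 1.60478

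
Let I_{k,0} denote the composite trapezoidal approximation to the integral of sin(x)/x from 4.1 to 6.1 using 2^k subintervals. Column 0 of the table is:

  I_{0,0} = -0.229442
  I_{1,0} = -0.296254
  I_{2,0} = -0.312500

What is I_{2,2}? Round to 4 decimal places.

-0.3179

I_{1,1} = -0.296254 + (-0.296254 − (-0.229442))/3 = -0.318525
I_{2,1} = -0.312500 + (-0.312500 − (-0.296254))/3 = -0.317915
I_{2,2} = -0.317915 + (-0.317915 − (-0.318525))/15 = -0.317874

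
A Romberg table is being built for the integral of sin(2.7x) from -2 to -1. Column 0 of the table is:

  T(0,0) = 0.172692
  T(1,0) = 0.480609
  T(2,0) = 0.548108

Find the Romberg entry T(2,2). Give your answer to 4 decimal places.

Richardson extrapolation on the trapezoidal column (denominator 4−1=3):
T(1,1) = 0.480609 + (0.480609 − 0.172692)/3 = 0.583248
T(2,1) = 0.548108 + (0.548108 − 0.480609)/3 = 0.570608
T(2,2) = 0.570608 + (0.570608 − 0.583248)/15 = 0.569765
(Column j=1 coincides with Simpson's rule on the same nodes.)

0.5698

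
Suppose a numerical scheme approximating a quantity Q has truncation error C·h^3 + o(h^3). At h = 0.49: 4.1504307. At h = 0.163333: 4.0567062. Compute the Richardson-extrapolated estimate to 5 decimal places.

The leading error scales as h^3; refining by a factor of 3 reduces it by 3^3 = 27.
Extrapolated value = (27·A(h/3) − A(h)) / (27 − 1)
= (27·4.0567062 − 4.1504307) / 26
= 105.3806367 / 26 = 4.0531014

4.05310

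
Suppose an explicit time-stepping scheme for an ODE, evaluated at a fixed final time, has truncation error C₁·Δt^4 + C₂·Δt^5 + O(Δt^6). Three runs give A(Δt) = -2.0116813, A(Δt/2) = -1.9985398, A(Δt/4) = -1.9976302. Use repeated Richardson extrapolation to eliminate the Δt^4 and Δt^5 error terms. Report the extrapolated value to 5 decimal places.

-1.99757

First eliminate the Δt^4 term (factor 2^4 = 16):
  B₁ = (16·(-1.9985398) − (-2.0116813))/15 = -1.9976637
  B₂ = (16·(-1.9976302) − (-1.9985398))/15 = -1.9975696
Then eliminate the Δt^5 term (factor 2^5 = 32):
  (32·(-1.9975696) − (-1.9976637))/31 = -1.9975666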